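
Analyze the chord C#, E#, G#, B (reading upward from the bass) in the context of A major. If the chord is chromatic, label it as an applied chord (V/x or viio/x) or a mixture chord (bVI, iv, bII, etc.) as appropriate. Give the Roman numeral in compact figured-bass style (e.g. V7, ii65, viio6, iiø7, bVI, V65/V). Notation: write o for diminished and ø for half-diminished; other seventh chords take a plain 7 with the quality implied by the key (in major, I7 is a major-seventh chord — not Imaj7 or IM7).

V7/vi

Stacked in thirds the chord is C#-E#-G#-B: a dominant seventh chord on C#.
C# is not a diatonic chord root with this quality in A major, but it lies a perfect fifth above F# (vi), so the chord functions as an applied dominant of vi.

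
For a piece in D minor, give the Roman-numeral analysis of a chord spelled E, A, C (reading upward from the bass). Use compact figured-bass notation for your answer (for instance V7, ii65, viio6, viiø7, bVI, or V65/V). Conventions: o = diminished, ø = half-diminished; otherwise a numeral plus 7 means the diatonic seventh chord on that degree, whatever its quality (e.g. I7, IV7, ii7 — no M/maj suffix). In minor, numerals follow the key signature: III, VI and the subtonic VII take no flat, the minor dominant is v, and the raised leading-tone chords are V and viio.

v64

Stacked in thirds the chord is A-C-E: a minor triad on A.
A is scale degree 5 in D minor, and a minor triad on that degree is written v.
With E in the bass the chord is in second inversion, so the figured bass is 64.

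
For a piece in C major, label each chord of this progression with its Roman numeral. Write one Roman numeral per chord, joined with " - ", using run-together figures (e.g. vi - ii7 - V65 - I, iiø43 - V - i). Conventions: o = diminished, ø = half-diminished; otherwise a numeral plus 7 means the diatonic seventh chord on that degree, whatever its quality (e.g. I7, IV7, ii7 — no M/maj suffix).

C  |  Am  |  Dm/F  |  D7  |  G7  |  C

I - vi - ii6 - V7/V - V7 - I

C: root C is the tonic; major triad there is I.
Am: minor triad on A = scale degree 6 → vi.
Dm/F: minor triad on D = scale degree 2 → ii6.
D7 is the secondary dominant of V (dominant seventh chord on D): V7/V.
G7: dominant seventh chord on G = scale degree 5 → V7.
C: major triad on C = scale degree 1 → I.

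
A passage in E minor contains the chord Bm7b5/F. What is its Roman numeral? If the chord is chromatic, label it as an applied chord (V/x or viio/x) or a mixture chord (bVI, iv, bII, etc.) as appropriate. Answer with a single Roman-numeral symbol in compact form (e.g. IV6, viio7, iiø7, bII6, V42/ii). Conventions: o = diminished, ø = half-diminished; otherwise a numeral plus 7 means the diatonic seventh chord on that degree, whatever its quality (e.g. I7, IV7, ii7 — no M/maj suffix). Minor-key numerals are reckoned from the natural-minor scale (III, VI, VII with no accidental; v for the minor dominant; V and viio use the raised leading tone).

Stacked in thirds the chord is B-D-F-A: a half-diminished seventh chord on B.
B sits a half step below C (VI in E minor); a diminished chord there is the applied leading-tone chord of VI.
With F in the bass the chord is in second inversion, so the figured bass is 43.

viiø43/VI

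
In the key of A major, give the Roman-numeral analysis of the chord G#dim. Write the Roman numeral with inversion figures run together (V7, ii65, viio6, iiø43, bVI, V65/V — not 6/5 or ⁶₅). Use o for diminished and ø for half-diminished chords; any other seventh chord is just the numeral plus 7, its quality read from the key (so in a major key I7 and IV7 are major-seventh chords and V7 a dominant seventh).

Stacked in thirds the chord is G#-B-D: a diminished triad on G#.
G# is scale degree 7 in A major, and a diminished triad on that degree is written viio.

viio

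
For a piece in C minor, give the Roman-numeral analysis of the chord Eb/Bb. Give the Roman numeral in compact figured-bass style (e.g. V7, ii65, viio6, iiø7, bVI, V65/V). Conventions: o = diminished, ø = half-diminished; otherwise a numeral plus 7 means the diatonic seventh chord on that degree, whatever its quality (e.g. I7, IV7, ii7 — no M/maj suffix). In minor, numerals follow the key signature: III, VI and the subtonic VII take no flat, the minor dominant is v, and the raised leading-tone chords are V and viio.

III64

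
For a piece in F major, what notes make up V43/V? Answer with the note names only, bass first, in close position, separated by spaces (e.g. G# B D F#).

The slash means an applied dominant: we want the dominant of V. In F major, V is C major, and its dominant is built on G.
Building a dominant seventh chord on G gives G-B-D-F.
With the 43 figure the chord is in second inversion; from the bass D upward in close position it reads D-F-G-B.

D F G B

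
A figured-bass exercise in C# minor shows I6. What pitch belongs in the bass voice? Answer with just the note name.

E#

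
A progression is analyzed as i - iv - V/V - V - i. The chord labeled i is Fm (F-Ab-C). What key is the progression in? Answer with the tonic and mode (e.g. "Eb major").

F minor

i is given as F-Ab-C — a minor triad with root F.
If F is scale degree 1 and the mode makes that degree carry a minor triad, the tonic is F and the mode is minor.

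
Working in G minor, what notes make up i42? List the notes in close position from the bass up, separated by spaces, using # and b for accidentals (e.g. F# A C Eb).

F G Bb D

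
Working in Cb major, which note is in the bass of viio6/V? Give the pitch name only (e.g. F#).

The applied chord viio6/V is rooted on F: F-Ab-Cb.
The figure 6 means first inversion — the third is in the bass.

Ab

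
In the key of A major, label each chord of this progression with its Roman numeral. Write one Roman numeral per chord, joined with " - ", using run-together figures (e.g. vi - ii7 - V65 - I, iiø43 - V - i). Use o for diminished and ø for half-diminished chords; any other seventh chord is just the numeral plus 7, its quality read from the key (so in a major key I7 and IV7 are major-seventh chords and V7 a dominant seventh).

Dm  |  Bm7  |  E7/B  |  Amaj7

iv - ii7 - V43 - I7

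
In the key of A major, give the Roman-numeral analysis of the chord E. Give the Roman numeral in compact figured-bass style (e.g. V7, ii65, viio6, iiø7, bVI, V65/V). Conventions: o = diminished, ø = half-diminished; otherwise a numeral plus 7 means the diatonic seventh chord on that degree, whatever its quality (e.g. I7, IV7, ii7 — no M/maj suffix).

The pitches E-G#-B form a major triad rooted on E.
In A major, E is the dominant; the diatonic major triad there is V.

V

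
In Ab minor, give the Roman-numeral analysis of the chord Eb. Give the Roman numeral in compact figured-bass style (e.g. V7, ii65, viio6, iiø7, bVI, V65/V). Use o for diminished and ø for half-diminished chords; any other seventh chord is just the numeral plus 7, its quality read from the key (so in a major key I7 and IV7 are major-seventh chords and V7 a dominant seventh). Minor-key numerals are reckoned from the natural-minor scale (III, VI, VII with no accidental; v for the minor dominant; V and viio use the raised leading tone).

V

The pitches Eb-G-Bb form a major triad rooted on Eb.
In Ab minor, Eb is the dominant; the diatonic major triad there is V.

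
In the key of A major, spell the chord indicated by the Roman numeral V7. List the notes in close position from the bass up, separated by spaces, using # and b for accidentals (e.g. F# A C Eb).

In A major, the dominant is E, and the diatonic chord built there is a dominant seventh chord.
That chord is spelled E-G#-B-D.

E G# B D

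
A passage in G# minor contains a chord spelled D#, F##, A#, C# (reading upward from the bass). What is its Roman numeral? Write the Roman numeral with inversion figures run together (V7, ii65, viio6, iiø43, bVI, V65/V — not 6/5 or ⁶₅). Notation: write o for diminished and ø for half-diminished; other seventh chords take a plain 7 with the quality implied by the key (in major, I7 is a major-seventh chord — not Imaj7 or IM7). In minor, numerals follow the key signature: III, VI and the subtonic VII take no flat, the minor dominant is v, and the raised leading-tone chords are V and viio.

Stacked in thirds the chord is D#-F##-A#-C#: a dominant seventh chord on D#.
D# is scale degree 5 in G# minor, and a dominant seventh chord on that degree is written V7.

V7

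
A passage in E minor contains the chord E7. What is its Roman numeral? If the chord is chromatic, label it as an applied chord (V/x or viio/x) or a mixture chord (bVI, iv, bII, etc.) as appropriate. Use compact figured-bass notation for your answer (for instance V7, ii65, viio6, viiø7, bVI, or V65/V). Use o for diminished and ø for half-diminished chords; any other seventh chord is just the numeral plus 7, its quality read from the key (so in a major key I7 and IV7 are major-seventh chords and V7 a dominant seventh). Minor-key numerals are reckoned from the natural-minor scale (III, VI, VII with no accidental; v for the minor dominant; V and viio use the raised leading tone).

V7/iv

Stacked in thirds the chord is E-G#-B-D: a dominant seventh chord on E.
E is not a diatonic chord root with this quality in E minor, but it lies a perfect fifth above A (iv), so the chord functions as an applied dominant of iv.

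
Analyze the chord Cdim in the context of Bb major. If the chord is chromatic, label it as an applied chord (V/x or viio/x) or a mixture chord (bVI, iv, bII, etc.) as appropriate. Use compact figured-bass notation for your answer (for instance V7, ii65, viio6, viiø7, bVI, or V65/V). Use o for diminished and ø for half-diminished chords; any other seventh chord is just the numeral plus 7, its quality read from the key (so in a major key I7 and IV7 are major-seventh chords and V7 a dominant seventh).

iio

Stacked in thirds the chord is C-Eb-Gb: a diminished triad on C.
C is the second degree of Bb major. This is the diminished supertonic triad, borrowed from the parallel minor.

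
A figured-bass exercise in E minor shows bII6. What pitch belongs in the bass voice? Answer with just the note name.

bII in E minor has root F; the chord is F-A-C.
The figure 6 means first inversion — the third is in the bass.

A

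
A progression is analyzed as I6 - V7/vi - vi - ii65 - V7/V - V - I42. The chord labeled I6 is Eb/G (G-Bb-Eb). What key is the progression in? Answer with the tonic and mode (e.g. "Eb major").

Eb major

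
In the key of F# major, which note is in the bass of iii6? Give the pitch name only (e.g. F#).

C#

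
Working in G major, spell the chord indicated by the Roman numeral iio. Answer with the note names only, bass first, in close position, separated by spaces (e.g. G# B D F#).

iio is the diminished supertonic triad, borrowed from the parallel minor. In G major that root is A.
So the chord is A-C-Eb.

A C Eb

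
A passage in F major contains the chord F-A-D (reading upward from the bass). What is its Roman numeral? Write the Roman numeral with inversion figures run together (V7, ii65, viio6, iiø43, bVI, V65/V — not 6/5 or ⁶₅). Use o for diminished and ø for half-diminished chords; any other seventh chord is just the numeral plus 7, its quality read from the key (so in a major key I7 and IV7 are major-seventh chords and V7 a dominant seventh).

Stacked in thirds the chord is D-F-A: a minor triad on D.
D is scale degree 6 in F major, and a minor triad on that degree is written vi.
With F in the bass the chord is in first inversion, so the figured bass is 6.

vi6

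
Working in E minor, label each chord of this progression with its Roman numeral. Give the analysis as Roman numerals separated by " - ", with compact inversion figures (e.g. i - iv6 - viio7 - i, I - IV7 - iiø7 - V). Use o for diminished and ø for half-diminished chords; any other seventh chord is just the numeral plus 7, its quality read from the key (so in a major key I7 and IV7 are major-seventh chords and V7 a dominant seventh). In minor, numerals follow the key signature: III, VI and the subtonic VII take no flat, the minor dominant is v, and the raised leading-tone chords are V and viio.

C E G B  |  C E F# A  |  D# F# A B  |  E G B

VI7 - iiø43 - V65 - i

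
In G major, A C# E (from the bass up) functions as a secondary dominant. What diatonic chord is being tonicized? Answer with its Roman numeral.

V

The chord is a major triad on A.
A dominant resolves down a perfect fifth: A → D. In G major, D is scale degree 5, i.e. V.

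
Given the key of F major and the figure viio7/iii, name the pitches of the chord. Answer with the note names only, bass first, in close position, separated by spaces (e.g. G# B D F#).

viio7/iii is a secondary leading-tone chord. The target iii is A in F major; the applied chord is rooted a semitone below, on G#.
Building a fully diminished seventh chord on G# gives G#-B-D-F.

G# B D F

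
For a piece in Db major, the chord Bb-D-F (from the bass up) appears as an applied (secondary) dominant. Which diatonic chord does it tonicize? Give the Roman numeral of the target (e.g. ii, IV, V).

ii

The chord is a major triad on Bb.
A dominant resolves down a perfect fifth: Bb → Eb. In Db major, Eb is scale degree 2, i.e. ii.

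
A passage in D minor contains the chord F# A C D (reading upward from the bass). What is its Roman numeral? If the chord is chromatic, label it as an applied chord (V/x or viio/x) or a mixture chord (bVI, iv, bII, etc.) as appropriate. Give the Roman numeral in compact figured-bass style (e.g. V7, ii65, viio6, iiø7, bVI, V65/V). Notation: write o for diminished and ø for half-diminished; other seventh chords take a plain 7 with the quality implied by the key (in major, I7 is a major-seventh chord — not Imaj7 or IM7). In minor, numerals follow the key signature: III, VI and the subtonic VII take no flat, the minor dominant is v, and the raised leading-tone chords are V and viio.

V65/iv

The pitches D-F#-A-C form a dominant seventh chord rooted on D.
D is not a diatonic chord root with this quality in D minor, but it lies a perfect fifth above G (iv), so the chord functions as an applied dominant of iv.
With F# in the bass the chord is in first inversion, so the figured bass is 65.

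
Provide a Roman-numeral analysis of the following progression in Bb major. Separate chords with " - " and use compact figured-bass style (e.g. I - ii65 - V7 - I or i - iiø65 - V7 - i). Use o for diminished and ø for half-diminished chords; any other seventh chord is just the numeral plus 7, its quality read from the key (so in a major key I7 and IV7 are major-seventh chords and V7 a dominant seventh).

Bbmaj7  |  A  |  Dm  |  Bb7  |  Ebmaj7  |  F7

Bbmaj7: major seventh chord on Bb = scale degree 1 → I7.
A: chromatic; A is V of iii, so V/iii.
Dm: root D is the mediant; minor triad there is iii.
Bb7 is the secondary dominant of IV (dominant seventh chord on Bb): V7/IV.
Ebmaj7: major seventh chord on Eb = scale degree 4 → IV7.
F7 has root F, degree 5 in Bb major, so V7.

I7 - V/iii - iii - V7/IV - IV7 - V7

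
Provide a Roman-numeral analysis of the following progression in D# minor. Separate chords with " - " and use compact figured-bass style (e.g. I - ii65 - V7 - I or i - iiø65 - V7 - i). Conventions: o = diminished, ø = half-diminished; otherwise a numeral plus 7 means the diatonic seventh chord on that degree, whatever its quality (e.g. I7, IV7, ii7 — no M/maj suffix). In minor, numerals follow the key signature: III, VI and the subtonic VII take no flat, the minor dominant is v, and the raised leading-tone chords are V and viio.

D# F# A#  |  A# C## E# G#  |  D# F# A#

D#-F#-A# has root D#, degree 1 in D# minor, so i.
A#-C##-E#-G#: dominant seventh chord on A# = scale degree 5 → V7.
D#-F#-A#: minor triad on D# = scale degree 1 → i.

i - V7 - i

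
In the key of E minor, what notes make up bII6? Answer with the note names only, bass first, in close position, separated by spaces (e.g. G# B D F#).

A C F

bII6 is the Neapolitan sixth — a major triad on the lowered second degree, here in its customary first inversion. In E minor that root is F.
So the chord is F-A-C, a major triad.
The figured bass 6 indicates first inversion, placing the third (A) in the bass: A-C-F.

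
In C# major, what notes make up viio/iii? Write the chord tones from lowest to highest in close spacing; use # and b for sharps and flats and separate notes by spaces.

D## F## A#

The slash marks an applied leading-tone chord: viio of iii. In C# major, iii is E#, so the leading tone to it is D##, a half step below.
Building a diminished triad on D## gives D##-F##-A#.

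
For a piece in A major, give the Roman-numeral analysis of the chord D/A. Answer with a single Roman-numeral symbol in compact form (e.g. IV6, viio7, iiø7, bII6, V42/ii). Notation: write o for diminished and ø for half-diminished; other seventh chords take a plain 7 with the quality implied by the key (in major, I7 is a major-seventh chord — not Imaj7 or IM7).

Stacked in thirds the chord is D-F#-A: a major triad on D.
D is scale degree 4 in A major, and a major triad on that degree is written IV.
With A in the bass the chord is in second inversion, so the figured bass is 64.

IV64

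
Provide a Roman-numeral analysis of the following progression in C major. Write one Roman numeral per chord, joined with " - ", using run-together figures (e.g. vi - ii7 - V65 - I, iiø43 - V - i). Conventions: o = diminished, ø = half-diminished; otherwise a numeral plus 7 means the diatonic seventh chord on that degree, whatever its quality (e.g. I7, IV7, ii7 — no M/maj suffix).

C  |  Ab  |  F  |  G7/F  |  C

C has root C, degree 1 in C major, so I.
Ab is non-diatonic — bVI, a mixture chord from C minor.
F: major triad on F = scale degree 4 → IV.
G7/F has root G, degree 5 in C major, so V42.
C has root C, degree 1 in C major, so I.

I - bVI - IV - V42 - I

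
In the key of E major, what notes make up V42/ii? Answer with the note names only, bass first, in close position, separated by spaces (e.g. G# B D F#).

B C# E# G#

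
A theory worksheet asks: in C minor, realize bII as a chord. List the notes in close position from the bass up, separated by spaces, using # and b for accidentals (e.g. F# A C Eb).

Db F Ab

Scale degree 2 in C minor is D; lowering it a half step gives Db. bII is the Neapolitan chord — a major triad on the lowered second degree.
So the chord is Db-F-Ab, a major triad.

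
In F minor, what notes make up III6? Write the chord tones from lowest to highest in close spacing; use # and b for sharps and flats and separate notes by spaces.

The numeral's case and figure indicate a major triad. In F minor its root, scale degree 3, is Ab.
Stacking thirds from Ab gives Ab-C-Eb.
The figured bass 6 indicates first inversion, placing the third (C) in the bass: C-Eb-Ab.

C Eb Ab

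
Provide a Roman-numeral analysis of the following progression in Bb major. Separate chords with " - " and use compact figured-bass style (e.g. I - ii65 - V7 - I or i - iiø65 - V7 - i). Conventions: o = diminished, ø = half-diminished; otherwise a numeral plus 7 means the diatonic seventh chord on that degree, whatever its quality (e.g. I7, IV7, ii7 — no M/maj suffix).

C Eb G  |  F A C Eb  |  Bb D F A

ii - V7 - I7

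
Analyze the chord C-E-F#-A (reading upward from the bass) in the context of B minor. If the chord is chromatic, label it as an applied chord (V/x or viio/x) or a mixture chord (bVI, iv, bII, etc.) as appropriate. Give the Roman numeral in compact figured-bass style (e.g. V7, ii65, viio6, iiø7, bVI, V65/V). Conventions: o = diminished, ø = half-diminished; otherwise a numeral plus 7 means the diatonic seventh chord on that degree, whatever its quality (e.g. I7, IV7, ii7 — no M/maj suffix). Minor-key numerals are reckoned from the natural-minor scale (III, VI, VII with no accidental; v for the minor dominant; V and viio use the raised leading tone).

viiø43/VI

Stacked in thirds the chord is F#-A-C-E: a half-diminished seventh chord on F#.
F# sits a half step below G (VI in B minor); a diminished chord there is the applied leading-tone chord of VI.
With C in the bass the chord is in second inversion, so the figured bass is 43.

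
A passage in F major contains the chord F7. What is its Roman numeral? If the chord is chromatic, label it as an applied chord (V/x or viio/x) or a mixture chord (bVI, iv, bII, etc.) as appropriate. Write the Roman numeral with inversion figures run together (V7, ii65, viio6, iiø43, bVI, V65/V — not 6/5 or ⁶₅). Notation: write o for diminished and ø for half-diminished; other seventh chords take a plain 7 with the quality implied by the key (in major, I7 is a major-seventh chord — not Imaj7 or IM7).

V7/IV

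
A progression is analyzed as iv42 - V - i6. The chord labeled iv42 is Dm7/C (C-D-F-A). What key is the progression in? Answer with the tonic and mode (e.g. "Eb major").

The chord Dm7/C is a minor seventh chord rooted on D; its label is iv42.
Counting down 3 scale steps from D places the tonic on A; a minor seventh chord on degree 4 is diatonic only in minor.

A minor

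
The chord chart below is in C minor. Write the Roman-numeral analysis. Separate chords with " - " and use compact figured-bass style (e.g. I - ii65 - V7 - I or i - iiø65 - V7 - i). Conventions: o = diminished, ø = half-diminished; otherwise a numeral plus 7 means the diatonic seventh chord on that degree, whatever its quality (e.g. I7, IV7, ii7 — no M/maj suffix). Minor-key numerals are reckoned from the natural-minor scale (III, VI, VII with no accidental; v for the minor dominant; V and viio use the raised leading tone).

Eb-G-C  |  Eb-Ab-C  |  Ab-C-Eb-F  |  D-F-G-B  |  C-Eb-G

Eb-G-C: root C is the tonic; minor triad there is i6.
Eb-Ab-C: root Ab is the submediant; major triad there is VI64.
Ab-C-Eb-F has root F, degree 4 in C minor, so iv65.
D-F-G-B: root G is the dominant; dominant seventh chord there is V43.
C-Eb-G: root C is the tonic; minor triad there is i.

i6 - VI64 - iv65 - V43 - i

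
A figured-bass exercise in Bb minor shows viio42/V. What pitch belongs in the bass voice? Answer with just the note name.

The applied chord viio42/V is rooted on E: E-G-Bb-Db.
The figure 42 means third inversion — the seventh is in the bass.

Db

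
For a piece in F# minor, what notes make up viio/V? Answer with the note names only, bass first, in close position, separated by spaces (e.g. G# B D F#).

B# D# F#

The slash marks an applied leading-tone chord: viio of V. In F# minor, V is C#, so the leading tone to it is B#, a half step below.
Building a diminished triad on B# gives B#-D#-F#.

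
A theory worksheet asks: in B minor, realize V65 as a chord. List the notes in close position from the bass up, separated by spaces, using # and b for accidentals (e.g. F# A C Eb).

In B minor, the fifth degree is F#. The dominant is major (leading tone raised), so V is a dominant seventh chord.
That chord is spelled F#-A#-C#-E.
The figured bass 65 indicates first inversion, placing the third (A#) in the bass: A#-C#-E-F#.

A# C# E F#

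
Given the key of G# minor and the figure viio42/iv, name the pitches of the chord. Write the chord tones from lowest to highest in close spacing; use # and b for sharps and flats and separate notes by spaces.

A B# D# F#

The slash marks an applied leading-tone chord: viio of iv. In G# minor, iv is C#, so the leading tone to it is B#, a half step below.
Building a fully diminished seventh chord on B# gives B#-D#-F#-A.
The figured bass 42 indicates third inversion, placing the seventh (A) in the bass: A-B#-D#-F#.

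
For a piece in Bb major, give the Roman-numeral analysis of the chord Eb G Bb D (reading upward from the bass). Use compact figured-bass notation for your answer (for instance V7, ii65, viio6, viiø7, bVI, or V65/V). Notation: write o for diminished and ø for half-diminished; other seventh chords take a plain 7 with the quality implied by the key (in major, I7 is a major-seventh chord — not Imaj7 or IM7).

IV7

Stacked in thirds the chord is Eb-G-Bb-D: a major seventh chord on Eb.
In Bb major, Eb is the subdominant; the diatonic major seventh chord there is IV7.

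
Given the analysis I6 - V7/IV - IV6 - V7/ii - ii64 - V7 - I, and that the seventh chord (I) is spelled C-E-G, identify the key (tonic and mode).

The anchor chord is a major triad on C, labeled I.
If C is scale degree 1 and the mode makes that degree carry a major triad, the tonic is C and the mode is major.

C major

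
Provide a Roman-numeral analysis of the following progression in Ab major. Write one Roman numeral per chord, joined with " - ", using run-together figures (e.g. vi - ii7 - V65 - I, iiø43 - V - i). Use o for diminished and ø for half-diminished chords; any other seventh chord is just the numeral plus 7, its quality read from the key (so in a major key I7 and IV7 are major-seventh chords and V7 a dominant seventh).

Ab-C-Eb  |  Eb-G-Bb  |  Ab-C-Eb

I - V - I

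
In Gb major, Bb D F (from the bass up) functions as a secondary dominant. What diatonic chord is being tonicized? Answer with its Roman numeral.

vi

The chord is a major triad on Bb.
A dominant resolves down a perfect fifth: Bb → Eb. In Gb major, Eb is scale degree 6, i.e. vi.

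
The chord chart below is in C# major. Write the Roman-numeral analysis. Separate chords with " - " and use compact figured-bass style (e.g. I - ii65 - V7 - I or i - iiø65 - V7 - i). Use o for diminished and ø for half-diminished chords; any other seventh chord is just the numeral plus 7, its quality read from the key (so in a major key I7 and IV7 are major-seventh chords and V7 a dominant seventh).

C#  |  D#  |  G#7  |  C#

C# has root C#, degree 1 in C# major, so I.
D#: a major triad on D#, the applied dominant of V → V/V.
G#7: root G# is the dominant; dominant seventh chord there is V7.
C# has root C#, degree 1 in C# major, so I.

I - V/V - V7 - I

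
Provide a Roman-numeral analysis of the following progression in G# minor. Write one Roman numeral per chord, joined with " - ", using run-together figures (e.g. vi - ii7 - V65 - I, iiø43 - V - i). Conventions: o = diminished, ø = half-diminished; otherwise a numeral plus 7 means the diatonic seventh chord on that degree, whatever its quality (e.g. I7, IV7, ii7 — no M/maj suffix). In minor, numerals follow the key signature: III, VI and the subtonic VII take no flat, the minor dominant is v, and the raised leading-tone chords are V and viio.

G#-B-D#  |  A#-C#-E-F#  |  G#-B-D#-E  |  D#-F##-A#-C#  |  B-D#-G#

i - VII65 - VI65 - V7 - i6

G#-B-D#: root G# is the tonic; minor triad there is i.
A#-C#-E-F#: dominant seventh chord on F# = scale degree 7 → VII65.
G#-B-D#-E: root E is the submediant; major seventh chord there is VI65.
D#-F##-A#-C#: dominant seventh chord on D# = scale degree 5 → V7.
B-D#-G# has root G#, degree 1 in G# minor, so i6.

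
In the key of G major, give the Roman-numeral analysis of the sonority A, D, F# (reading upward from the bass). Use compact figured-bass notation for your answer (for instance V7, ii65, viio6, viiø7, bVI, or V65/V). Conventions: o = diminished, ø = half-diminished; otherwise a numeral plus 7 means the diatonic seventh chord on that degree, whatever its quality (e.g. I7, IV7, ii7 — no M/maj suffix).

V64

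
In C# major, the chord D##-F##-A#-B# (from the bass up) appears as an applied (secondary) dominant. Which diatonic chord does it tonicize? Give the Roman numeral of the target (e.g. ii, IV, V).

iii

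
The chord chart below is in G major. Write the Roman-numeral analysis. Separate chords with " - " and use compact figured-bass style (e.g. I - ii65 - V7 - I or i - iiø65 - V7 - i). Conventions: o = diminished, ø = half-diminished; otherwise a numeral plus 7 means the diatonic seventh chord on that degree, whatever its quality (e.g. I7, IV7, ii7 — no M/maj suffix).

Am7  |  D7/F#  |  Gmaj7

ii7 - V65 - I7

Am7 has root A, degree 2 in G major, so ii7.
D7/F#: root D is the dominant; dominant seventh chord there is V65.
Gmaj7: root G is the tonic; major seventh chord there is I7.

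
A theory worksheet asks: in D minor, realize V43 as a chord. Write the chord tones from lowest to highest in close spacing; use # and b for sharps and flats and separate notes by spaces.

In D minor, scale degree 5 is A. The dominant is major (leading tone raised), so V is a dominant seventh chord.
Stacking thirds from A gives A-C#-E-G.
The figured bass 43 indicates second inversion, placing the fifth (E) in the bass: E-G-A-C#.

E G A C#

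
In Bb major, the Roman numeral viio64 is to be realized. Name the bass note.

Eb

viio in Bb major has root A; the chord is A-C-Eb.
The figure 64 means second inversion — the fifth is in the bass.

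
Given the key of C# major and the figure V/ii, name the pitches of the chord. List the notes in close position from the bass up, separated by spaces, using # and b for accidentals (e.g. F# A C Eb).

A# C## E#

The slash means an applied dominant: we want the dominant of ii. In C# major, ii is D# minor, and its dominant is built on A#.
Building a major triad on A# gives A#-C##-E#.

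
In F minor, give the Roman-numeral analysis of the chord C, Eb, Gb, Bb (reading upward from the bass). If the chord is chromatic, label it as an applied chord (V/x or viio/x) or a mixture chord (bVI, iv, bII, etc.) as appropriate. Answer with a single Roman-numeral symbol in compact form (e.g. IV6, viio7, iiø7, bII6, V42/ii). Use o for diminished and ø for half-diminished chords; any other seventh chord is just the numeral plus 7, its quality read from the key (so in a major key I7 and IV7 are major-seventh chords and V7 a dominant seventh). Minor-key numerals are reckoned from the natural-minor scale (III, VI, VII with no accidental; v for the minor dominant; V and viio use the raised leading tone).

viiø7/VI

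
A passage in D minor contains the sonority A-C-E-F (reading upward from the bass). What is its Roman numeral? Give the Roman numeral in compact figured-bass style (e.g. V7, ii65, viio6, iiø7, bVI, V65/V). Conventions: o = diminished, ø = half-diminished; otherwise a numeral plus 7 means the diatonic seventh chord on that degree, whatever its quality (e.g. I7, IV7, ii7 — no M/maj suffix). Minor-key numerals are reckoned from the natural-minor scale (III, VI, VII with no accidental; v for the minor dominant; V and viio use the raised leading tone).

Stacked in thirds the chord is F-A-C-E: a major seventh chord on F.
F is scale degree 3 in D minor, and a major seventh chord on that degree is written III7.
With A in the bass the chord is in first inversion, so the figured bass is 65.

III65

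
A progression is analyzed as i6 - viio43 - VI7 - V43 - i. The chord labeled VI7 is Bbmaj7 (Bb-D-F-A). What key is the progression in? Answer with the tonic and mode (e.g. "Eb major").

D minor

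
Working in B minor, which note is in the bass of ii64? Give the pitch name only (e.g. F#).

ii in B minor has root C#; the chord is C#-E-G#.
The figure 64 means second inversion — the fifth is in the bass.

G#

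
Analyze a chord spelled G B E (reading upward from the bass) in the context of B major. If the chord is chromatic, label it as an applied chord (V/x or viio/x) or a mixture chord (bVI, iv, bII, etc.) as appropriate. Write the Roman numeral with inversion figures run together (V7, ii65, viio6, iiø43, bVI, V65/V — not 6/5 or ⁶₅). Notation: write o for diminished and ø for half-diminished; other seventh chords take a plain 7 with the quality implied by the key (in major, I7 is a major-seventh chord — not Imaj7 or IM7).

iv6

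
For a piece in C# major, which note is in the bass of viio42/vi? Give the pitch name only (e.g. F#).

The applied chord viio42/vi is rooted on G##: G##-B#-D#-F#.
The figure 42 means third inversion — the seventh is in the bass.

F#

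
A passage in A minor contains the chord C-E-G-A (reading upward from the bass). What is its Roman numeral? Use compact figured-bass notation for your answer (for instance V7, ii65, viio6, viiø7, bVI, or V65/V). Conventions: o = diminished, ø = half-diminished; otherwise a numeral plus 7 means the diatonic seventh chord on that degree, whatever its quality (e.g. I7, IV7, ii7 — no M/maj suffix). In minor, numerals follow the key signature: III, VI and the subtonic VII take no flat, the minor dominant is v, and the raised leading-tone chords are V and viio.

i65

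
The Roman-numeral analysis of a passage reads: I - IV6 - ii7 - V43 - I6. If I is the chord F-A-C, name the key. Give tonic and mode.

The anchor chord is a major triad on F, labeled I.
If F is scale degree 1 and the mode makes that degree carry a major triad, the tonic is F and the mode is major.

F major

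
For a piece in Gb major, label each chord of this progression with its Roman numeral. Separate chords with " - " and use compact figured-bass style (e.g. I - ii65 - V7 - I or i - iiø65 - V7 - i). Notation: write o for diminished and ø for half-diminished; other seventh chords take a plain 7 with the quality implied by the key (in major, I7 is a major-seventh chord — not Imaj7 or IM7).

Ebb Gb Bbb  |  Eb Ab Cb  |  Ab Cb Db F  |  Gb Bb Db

Ebb-Gb-Bbb is non-diatonic — bVI, a mixture chord from Gb minor.
Eb-Ab-Cb has root Ab, degree 2 in Gb major, so ii64.
Ab-Cb-Db-F: dominant seventh chord on Db = scale degree 5 → V43.
Gb-Bb-Db: major triad on Gb = scale degree 1 → I.

bVI - ii64 - V43 - I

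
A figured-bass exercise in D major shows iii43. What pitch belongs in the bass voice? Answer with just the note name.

iii in D major has root F#; the chord is F#-A-C#-E.
The figure 43 means second inversion — the fifth is in the bass.

C#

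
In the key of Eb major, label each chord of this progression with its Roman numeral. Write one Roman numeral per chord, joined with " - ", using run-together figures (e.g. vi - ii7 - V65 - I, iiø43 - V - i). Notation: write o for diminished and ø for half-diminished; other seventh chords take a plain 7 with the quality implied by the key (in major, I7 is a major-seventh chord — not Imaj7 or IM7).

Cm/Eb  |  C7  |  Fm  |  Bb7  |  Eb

Cm/Eb has root C, degree 6 in Eb major, so vi6.
C7 is the secondary dominant of ii (dominant seventh chord on C): V7/ii.
Fm: minor triad on F = scale degree 2 → ii.
Bb7: root Bb is the dominant; dominant seventh chord there is V7.
Eb has root Eb, degree 1 in Eb major, so I.

vi6 - V7/ii - ii - V7 - I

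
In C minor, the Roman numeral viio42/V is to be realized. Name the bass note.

The applied chord viio42/V is rooted on F#: F#-A-C-Eb.
The figure 42 means third inversion — the seventh is in the bass.

Eb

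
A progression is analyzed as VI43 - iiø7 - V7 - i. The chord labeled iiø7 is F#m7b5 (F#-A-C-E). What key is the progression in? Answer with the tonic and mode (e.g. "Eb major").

E minor

The chord F#m7b5 is a half-diminished seventh chord rooted on F#; its label is iiø7.
Counting down one scale step from F# places the tonic on E; a half-diminished seventh chord on degree 2 is diatonic only in minor.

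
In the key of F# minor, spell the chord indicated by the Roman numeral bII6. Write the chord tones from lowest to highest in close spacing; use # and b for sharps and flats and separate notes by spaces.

Scale degree 2 in F# minor is G#; lowering it a half step gives G. bII6 is the Neapolitan sixth — a major triad on the lowered second degree, here in its customary first inversion.
So the chord is G-B-D.
With the 6 figure the chord is in first inversion; from the bass B upward in close position it reads B-D-G.

B D G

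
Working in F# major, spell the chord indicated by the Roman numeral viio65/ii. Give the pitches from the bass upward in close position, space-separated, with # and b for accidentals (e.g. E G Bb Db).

A# C# E F##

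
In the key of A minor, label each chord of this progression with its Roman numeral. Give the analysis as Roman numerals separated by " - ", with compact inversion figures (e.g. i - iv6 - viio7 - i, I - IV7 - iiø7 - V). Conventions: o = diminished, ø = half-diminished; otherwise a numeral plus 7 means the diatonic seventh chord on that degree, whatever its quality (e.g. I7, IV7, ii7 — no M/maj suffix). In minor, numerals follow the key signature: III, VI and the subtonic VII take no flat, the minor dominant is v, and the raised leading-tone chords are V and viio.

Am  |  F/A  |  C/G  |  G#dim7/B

i - VI6 - III64 - viio65

Am has root A, degree 1 in A minor, so i.
F/A: root F is the submediant; major triad there is VI6.
C/G has root C, degree 3 in A minor, so III64.
G#dim7/B: fully diminished seventh chord on G# = scale degree 7 → viio65.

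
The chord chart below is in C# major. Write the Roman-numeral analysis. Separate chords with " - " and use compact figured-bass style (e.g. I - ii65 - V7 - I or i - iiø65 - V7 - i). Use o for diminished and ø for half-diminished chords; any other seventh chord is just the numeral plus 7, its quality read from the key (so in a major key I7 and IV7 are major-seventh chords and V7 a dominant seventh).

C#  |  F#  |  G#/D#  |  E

I - IV - V64 - bIII

C#: major triad on C# = scale degree 1 → I.
F#: root F# is the subdominant; major triad there is IV.
G#/D#: major triad on G# = scale degree 5 → V64.
E: major triad on E — chromatic; bIII (borrowed from the parallel minor).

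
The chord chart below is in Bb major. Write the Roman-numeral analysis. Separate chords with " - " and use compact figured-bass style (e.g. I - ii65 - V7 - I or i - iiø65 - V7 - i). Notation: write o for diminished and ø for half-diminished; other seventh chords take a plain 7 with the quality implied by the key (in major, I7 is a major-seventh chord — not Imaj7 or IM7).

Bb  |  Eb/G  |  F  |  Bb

I - IV6 - V - I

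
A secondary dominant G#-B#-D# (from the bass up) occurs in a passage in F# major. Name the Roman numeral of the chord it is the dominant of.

The chord is a major triad on G#.
A dominant resolves down a perfect fifth: G# → C#. In F# major, C# is scale degree 5, i.e. V.

V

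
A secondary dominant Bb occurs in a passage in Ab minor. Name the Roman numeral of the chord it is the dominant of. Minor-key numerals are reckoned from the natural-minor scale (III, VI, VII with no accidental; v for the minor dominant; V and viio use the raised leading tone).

The chord is a major triad on Bb.
A dominant resolves down a perfect fifth: Bb → Eb. In Ab minor, Eb is scale degree 5, i.e. V.

V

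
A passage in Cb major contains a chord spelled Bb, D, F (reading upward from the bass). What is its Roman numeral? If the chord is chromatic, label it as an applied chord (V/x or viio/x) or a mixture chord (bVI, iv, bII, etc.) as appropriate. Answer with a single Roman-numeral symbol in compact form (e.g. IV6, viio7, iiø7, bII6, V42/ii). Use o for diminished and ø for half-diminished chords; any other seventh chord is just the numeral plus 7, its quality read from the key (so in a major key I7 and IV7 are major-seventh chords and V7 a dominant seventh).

V/iii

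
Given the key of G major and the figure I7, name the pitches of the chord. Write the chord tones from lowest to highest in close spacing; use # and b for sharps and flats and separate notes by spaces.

G B D F#

The numeral's case and figure indicate a major seventh chord. In G major its root, the first degree, is G.
Stacking thirds from G gives G-B-D-F#.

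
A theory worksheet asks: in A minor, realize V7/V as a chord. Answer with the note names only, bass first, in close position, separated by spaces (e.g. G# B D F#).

The slash means an applied dominant: we want the dominant of V. In A minor, V is E major, and its dominant is built on B.
Building a dominant seventh chord on B gives B-D#-F#-A.

B D# F# A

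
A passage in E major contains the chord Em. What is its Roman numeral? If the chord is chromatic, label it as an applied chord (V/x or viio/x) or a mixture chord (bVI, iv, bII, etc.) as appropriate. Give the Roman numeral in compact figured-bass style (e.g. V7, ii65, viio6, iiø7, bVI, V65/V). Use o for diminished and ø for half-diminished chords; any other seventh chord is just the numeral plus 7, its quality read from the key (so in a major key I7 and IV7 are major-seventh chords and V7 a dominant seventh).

i

The pitches E-G-B form a minor triad rooted on E.
E is the first degree of E major. This is the minor tonic, borrowed from the parallel minor.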